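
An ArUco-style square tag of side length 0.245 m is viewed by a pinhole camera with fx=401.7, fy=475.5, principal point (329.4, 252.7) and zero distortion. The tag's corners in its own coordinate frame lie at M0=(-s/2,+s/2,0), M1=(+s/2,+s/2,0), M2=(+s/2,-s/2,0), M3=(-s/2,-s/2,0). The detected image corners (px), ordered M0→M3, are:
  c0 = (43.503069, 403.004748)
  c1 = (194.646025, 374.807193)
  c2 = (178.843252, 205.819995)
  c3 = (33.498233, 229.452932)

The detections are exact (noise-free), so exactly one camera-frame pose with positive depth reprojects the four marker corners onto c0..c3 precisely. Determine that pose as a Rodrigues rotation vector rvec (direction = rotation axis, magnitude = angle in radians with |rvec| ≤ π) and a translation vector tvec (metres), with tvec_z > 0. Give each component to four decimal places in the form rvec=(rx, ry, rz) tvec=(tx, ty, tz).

rvec=(-0.1172, -0.0482, -0.1479) tvec=(-0.3640, 0.0693, 0.6764)

Intrinsics K: fx=401.7, fy=475.5, cx=329.4, cy=252.7
Marker side s = 0.245 m; corners in marker frame (Z=0):
  M0 = (-0.1225, +0.1225, 0)
  M1 = (+0.1225, +0.1225, 0)
  M2 = (+0.1225, -0.1225, 0)
  M3 = (-0.1225, -0.1225, 0)
Detected image corners:
  c0 = (43.503069, 403.004748) px
  c1 = (194.646025, 374.807193) px
  c2 = (178.843252, 205.819995) px
  c3 = (33.498233, 229.452932) px
Planar DLT: solve 8×8 A·h = b for H (H[2,2]=1):
  H  [+614.24263 +33.99222 +113.24915]
  H  [-80.25463 +648.34599 +301.38774]
  H  [+0.08353 -0.16691 +1.00000]
B = K⁻¹H; ‖b₁‖=1.478449, ‖b₂‖=1.478449; λ = 2/(‖b₁‖+‖b₂‖) = 0.676384, sign → tz>0 ⇒ λ=+0.676384
r₁ = λ·B[:,0] = (+0.98794,-0.14418,+0.05650); r₂ = λ·B[:,1] = (+0.14981,+0.98225,-0.11289)
r₃ = r₁×r₂ = (-0.03922,+0.11999,+0.99200); SVD([r₁ r₂ r₃]) → R = UVᵀ:
  R  [+0.98794 +0.14981 -0.03922]
  R  [-0.14418 +0.98225 +0.11999]
  R  [+0.05650 -0.11289 +0.99200]
t = (-0.36396, +0.06926, +0.67638) m
tr R = 2.962185; θ = arccos((tr R − 1)/2) = 0.194769 rad = 11.159°
axis k = ((R−Rᵀ)₃₂, (R−Rᵀ)₁₃, (R−Rᵀ)₂₁) / (2 sinθ) = (-0.601654, -0.247269, -0.759520)
rvec = θ·k = (-0.117183, -0.048160, -0.147931)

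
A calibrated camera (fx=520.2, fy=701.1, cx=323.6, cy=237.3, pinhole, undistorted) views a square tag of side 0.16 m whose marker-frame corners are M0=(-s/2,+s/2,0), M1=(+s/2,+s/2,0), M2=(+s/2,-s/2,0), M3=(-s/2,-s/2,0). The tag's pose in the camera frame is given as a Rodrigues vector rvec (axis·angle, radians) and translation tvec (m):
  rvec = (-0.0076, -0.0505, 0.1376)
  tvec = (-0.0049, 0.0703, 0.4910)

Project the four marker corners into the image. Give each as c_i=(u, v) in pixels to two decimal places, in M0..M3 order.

c0=(221.95, 437.13) c1=(390.23, 465.08) c2=(412.98, 240.19) c3=(245.67, 208.67)

Intrinsics K: fx=520.2, fy=701.1, cx=323.6, cy=237.3
Marker side s = 0.16 m; corners in marker frame (Z=0):
  M0 = (-0.0800, +0.0800, 0)
  M1 = (+0.0800, +0.0800, 0)
  M2 = (+0.0800, -0.0800, 0)
  M3 = (-0.0800, -0.0800, 0)
rvec = (-0.0076, -0.0505, 0.1376), |rvec| = θ = 0.14677 rad = 8.409°
Rodrigues: sinθ=0.14624, 1−cosθ=0.01075; R = I + sinθ·[k]× + (1−cosθ)·[k]×²:
    [+0.98928 -0.13691 -0.05084]
    [+0.13730 +0.99052 +0.00410]
    [+0.04980 -0.01104 +0.99870]
t = (-0.0049, 0.0703, 0.4910) m
M0: Pc = R·M0+t = (-0.09500, +0.13856, +0.48613); u = 520.2·(-0.09500)/0.48613 + 323.6 = 221.9476, v = 701.1·(+0.13856)/0.48613 + 237.3 = 437.1279
M1: Pc = R·M1+t = (+0.06329, +0.16053, +0.49410); u = 520.2·(+0.06329)/0.49410 + 323.6 = 390.2321, v = 701.1·(+0.16053)/0.49410 + 237.3 = 465.0765
M2: Pc = R·M2+t = (+0.08520, +0.00204, +0.49587); u = 520.2·(+0.08520)/0.49587 + 323.6 = 412.9760, v = 701.1·(+0.00204)/0.49587 + 237.3 = 240.1874
M3: Pc = R·M3+t = (-0.07309, -0.01993, +0.48790); u = 520.2·(-0.07309)/0.48790 + 323.6 = 245.6723, v = 701.1·(-0.01993)/0.48790 + 237.3 = 208.6675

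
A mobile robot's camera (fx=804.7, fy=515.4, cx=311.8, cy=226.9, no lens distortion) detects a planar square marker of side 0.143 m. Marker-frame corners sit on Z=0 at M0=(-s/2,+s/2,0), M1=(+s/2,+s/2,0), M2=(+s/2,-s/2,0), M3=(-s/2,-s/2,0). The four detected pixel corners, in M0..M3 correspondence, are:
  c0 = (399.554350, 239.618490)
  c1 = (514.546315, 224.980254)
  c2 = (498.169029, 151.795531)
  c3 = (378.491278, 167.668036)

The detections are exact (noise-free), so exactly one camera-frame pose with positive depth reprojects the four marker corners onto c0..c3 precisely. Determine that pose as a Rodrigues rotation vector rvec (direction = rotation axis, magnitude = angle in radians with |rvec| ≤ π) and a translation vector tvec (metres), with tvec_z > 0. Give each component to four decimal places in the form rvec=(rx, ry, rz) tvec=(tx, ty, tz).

Intrinsics K: fx=804.7, fy=515.4, cx=311.8, cy=226.9
Marker side s = 0.143 m; corners in marker frame (Z=0):
  M0 = (-0.0715, +0.0715, 0)
  M1 = (+0.0715, +0.0715, 0)
  M2 = (+0.0715, -0.0715, 0)
  M3 = (-0.0715, -0.0715, 0)
Detected image corners:
  c0 = (399.554350, 239.618490) px
  c1 = (514.546315, 224.980254) px
  c2 = (498.169029, 151.795531) px
  c3 = (378.491278, 167.668036) px
Planar DLT: solve 8×8 A·h = b for H (H[2,2]=1):
  H  [+794.09498 +260.16625 +447.63890]
  H  [-118.01525 +564.01086 +196.79598]
  H  [-0.05828 +0.28856 +1.00000]
B = K⁻¹H; ‖b₁‖=1.031324, ‖b₂‖=1.031324; λ = 2/(‖b₁‖+‖b₂‖) = 0.969627, sign → tz>0 ⇒ λ=+0.969627
r₁ = λ·B[:,0] = (+0.97874,-0.19715,-0.05651); r₂ = λ·B[:,1] = (+0.20507,+0.93790,+0.27980)
r₃ = r₁×r₂ = (-0.00216,-0.28544,+0.95839); SVD([r₁ r₂ r₃]) → R = UVᵀ:
  R  [+0.97874 +0.20507 -0.00216]
  R  [-0.19715 +0.93790 -0.28544]
  R  [-0.05651 +0.27980 +0.95839]
t = (+0.16368, -0.05664, +0.96963) m
tr R = 2.875038; θ = arccos((tr R − 1)/2) = 0.355366 rad = 20.361°
axis k = ((R−Rᵀ)₃₂, (R−Rᵀ)₁₃, (R−Rᵀ)₂₁) / (2 sinθ) = (+0.812283, +0.078097, -0.578012)
rvec = θ·k = (+0.288658, +0.027753, -0.205406)

rvec=(0.2887, 0.0278, -0.2054) tvec=(0.1637, -0.0566, 0.9696)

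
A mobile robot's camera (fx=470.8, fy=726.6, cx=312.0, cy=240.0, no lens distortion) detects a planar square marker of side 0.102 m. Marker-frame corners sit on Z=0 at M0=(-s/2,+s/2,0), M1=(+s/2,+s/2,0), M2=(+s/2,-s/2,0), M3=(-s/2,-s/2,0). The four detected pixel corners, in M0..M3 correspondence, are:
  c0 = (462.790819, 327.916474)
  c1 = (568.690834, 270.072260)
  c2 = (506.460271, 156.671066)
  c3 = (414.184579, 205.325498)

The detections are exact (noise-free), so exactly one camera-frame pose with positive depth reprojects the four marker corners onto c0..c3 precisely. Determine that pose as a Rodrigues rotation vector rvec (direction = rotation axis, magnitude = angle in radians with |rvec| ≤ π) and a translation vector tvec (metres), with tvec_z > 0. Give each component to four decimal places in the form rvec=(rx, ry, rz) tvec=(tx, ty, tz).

rvec=(-0.6960, 0.0605, -0.3338) tvec=(0.1667, -0.0027, 0.4502)

Intrinsics K: fx=470.8, fy=726.6, cx=312.0, cy=240.0
Marker side s = 0.102 m; corners in marker frame (Z=0):
  M0 = (-0.0510, +0.0510, 0)
  M1 = (+0.0510, +0.0510, 0)
  M2 = (+0.0510, -0.0510, 0)
  M3 = (-0.0510, -0.0510, 0)
Detected image corners:
  c0 = (462.790819, 327.916474) px
  c1 = (568.690834, 270.072260) px
  c2 = (506.460271, 156.671066) px
  c3 = (414.184579, 205.325498) px
Planar DLT: solve 8×8 A·h = b for H (H[2,2]=1):
  H  [+1027.10705 -147.96198 +486.34185]
  H  [-489.05159 +816.38568 +235.56343]
  H  [+0.12394 -1.41733 +1.00000]
B = K⁻¹H; ‖b₁‖=2.221039, ‖b₂‖=2.221039; λ = 2/(‖b₁‖+‖b₂‖) = 0.450240, sign → tz>0 ⇒ λ=+0.450240
r₁ = λ·B[:,0] = (+0.94527,-0.32147,+0.05580); r₂ = λ·B[:,1] = (+0.28140,+0.71666,-0.63814)
r₃ = r₁×r₂ = (+0.16515,+0.61892,+0.76790); SVD([r₁ r₂ r₃]) → R = UVᵀ:
  R  [+0.94527 +0.28140 +0.16515]
  R  [-0.32147 +0.71666 +0.61892]
  R  [+0.05580 -0.63814 +0.76790]
t = (+0.16673, -0.00275, +0.45024) m
tr R = 2.429826; θ = arccos((tr R − 1)/2) = 0.774296 rad = 44.364°
axis k = ((R−Rᵀ)₃₂, (R−Rᵀ)₁₃, (R−Rᵀ)₂₁) / (2 sinθ) = (-0.898907, +0.078197, -0.431105)
rvec = θ·k = (-0.696020, +0.060548, -0.333803)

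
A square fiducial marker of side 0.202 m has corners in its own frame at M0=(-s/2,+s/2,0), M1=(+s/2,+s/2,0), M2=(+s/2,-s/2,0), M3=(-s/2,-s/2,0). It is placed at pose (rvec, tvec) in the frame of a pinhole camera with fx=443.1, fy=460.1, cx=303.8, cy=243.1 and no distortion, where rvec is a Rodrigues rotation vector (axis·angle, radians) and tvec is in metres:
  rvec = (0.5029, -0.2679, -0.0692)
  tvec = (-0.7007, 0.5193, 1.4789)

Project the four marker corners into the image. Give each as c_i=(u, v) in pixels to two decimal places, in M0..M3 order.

c0=(68.71, 433.04) c1=(131.48, 419.34) c2=(119.88, 375.30) c3=(52.34, 388.45)

Intrinsics K: fx=443.1, fy=460.1, cx=303.8, cy=243.1
Marker side s = 0.202 m; corners in marker frame (Z=0):
  M0 = (-0.1010, +0.1010, 0)
  M1 = (+0.1010, +0.1010, 0)
  M2 = (+0.1010, -0.1010, 0)
  M3 = (-0.1010, -0.1010, 0)
rvec = (0.5029, -0.2679, -0.0692), |rvec| = θ = 0.57399 rad = 32.887°
Rodrigues: sinθ=0.54299, 1−cosθ=0.16026; R = I + sinθ·[k]× + (1−cosθ)·[k]×²:
    [+0.96276 -0.00007 -0.27036]
    [-0.13100 +0.87465 -0.46672]
    [+0.23650 +0.48475 +0.84207]
t = (-0.7007, 0.5193, 1.4789) m
M0: Pc = R·M0+t = (-0.79795, +0.62087, +1.50397); u = 443.1·(-0.79795)/1.50397 + 303.8 = 68.7095, v = 460.1·(+0.62087)/1.50397 + 243.1 = 433.0385
M1: Pc = R·M1+t = (-0.60347, +0.59441, +1.55175); u = 443.1·(-0.60347)/1.55175 + 303.8 = 131.4801, v = 460.1·(+0.59441)/1.55175 + 243.1 = 419.3450
M2: Pc = R·M2+t = (-0.60345, +0.41773, +1.45383); u = 443.1·(-0.60345)/1.45383 + 303.8 = 119.8782, v = 460.1·(+0.41773)/1.45383 + 243.1 = 375.3011
M3: Pc = R·M3+t = (-0.79793, +0.44419, +1.40605); u = 443.1·(-0.79793)/1.40605 + 303.8 = 52.3419, v = 460.1·(+0.44419)/1.40605 + 243.1 = 388.4517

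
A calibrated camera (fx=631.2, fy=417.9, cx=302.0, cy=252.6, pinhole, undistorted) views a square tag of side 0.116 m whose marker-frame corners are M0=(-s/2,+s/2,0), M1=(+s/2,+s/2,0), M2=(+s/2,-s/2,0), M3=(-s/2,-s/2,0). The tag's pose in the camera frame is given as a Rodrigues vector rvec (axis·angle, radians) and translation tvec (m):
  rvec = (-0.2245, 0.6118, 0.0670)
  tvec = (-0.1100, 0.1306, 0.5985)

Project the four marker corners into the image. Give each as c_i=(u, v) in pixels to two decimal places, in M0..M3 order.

Intrinsics K: fx=631.2, fy=417.9, cx=302.0, cy=252.6
Marker side s = 0.116 m; corners in marker frame (Z=0):
  M0 = (-0.0580, +0.0580, 0)
  M1 = (+0.0580, +0.0580, 0)
  M2 = (+0.0580, -0.0580, 0)
  M3 = (-0.0580, -0.0580, 0)
rvec = (-0.2245, 0.6118, 0.0670), |rvec| = θ = 0.65512 rad = 37.536°
Rodrigues: sinθ=0.60926, 1−cosθ=0.20703; R = I + sinθ·[k]× + (1−cosθ)·[k]×²:
    [+0.81728 -0.12856 +0.56171]
    [-0.00394 +0.97352 +0.22855]
    [-0.57622 -0.18901 +0.79514]
t = (-0.1100, 0.1306, 0.5985) m
M0: Pc = R·M0+t = (-0.16486, +0.18729, +0.62096); u = 631.2·(-0.16486)/0.62096 + 302.0 = 134.4219, v = 417.9·(+0.18729)/0.62096 + 252.6 = 378.6468
M1: Pc = R·M1+t = (-0.07005, +0.18684, +0.55412); u = 631.2·(-0.07005)/0.55412 + 302.0 = 222.2006, v = 417.9·(+0.18684)/0.55412 + 252.6 = 393.5064
M2: Pc = R·M2+t = (-0.05514, +0.07391, +0.57604); u = 631.2·(-0.05514)/0.57604 + 302.0 = 241.5791, v = 417.9·(+0.07391)/0.57604 + 252.6 = 306.2171
M3: Pc = R·M3+t = (-0.14995, +0.07436, +0.64288); u = 631.2·(-0.14995)/0.64288 + 302.0 = 154.7792, v = 417.9·(+0.07436)/0.64288 + 252.6 = 300.9399

c0=(134.42, 378.65) c1=(222.20, 393.51) c2=(241.58, 306.22) c3=(154.78, 300.94)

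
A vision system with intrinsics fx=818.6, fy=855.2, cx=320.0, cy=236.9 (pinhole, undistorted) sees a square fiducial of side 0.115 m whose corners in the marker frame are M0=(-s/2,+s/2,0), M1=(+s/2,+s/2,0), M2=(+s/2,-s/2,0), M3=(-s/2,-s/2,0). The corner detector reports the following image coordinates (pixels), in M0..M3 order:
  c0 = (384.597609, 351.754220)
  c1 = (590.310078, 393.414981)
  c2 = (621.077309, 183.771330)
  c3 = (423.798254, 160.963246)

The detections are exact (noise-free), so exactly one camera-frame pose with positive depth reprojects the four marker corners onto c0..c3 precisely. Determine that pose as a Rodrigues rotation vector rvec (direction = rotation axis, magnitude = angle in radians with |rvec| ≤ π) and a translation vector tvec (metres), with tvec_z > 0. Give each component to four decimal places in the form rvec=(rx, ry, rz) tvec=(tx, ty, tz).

rvec=(-0.2727, 0.3346, 0.1901) tvec=(0.1041, 0.0176, 0.4702)

Intrinsics K: fx=818.6, fy=855.2, cx=320.0, cy=236.9
Marker side s = 0.115 m; corners in marker frame (Z=0):
  M0 = (-0.0575, +0.0575, 0)
  M1 = (+0.0575, +0.0575, 0)
  M2 = (+0.0575, -0.0575, 0)
  M3 = (-0.0575, -0.0575, 0)
Detected image corners:
  c0 = (384.597609, 351.754220) px
  c1 = (590.310078, 393.414981) px
  c2 = (621.077309, 183.771330) px
  c3 = (423.798254, 160.963246) px
Planar DLT: solve 8×8 A·h = b for H (H[2,2]=1):
  H  [+1377.67862 -554.37520 +501.15693]
  H  [+76.47586 +1603.38226 +268.95653]
  H  [-0.73953 -0.49235 +1.00000]
B = K⁻¹H; ‖b₁‖=2.126620, ‖b₂‖=2.126620; λ = 2/(‖b₁‖+‖b₂‖) = 0.470230, sign → tz>0 ⇒ λ=+0.470230
r₁ = λ·B[:,0] = (+0.92732,+0.13838,-0.34775); r₂ = λ·B[:,1] = (-0.22795,+0.94575,-0.23152)
r₃ = r₁×r₂ = (+0.29684,+0.29396,+0.90856); SVD([r₁ r₂ r₃]) → R = UVᵀ:
  R  [+0.92732 -0.22795 +0.29684]
  R  [+0.13838 +0.94575 +0.29396]
  R  [-0.34775 -0.23152 +0.90856]
t = (+0.10406, +0.01763, +0.47023) m
tr R = 2.781624; θ = arccos((tr R − 1)/2) = 0.471667 rad = 27.025°
axis k = ((R−Rᵀ)₃₂, (R−Rᵀ)₁₃, (R−Rᵀ)₂₁) / (2 sinθ) = (-0.578241, +0.709321, +0.403115)
rvec = θ·k = (-0.272737, +0.334563, +0.190136)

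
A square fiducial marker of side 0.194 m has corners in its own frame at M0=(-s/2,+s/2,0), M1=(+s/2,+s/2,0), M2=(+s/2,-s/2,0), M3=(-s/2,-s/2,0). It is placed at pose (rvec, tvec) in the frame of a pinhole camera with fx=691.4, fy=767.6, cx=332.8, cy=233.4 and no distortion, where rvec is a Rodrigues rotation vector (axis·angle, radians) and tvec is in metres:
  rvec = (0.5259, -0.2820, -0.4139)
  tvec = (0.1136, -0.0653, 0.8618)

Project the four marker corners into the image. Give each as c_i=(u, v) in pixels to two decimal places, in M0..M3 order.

c0=(377.46, 279.94) c1=(503.12, 206.39) c2=(474.60, 61.10) c3=(331.42, 138.83)

Intrinsics K: fx=691.4, fy=767.6, cx=332.8, cy=233.4
Marker side s = 0.194 m; corners in marker frame (Z=0):
  M0 = (-0.0970, +0.0970, 0)
  M1 = (+0.0970, +0.0970, 0)
  M2 = (+0.0970, -0.0970, 0)
  M3 = (-0.0970, -0.0970, 0)
rvec = (0.5259, -0.2820, -0.4139), |rvec| = θ = 0.72623 rad = 41.610°
Rodrigues: sinθ=0.66405, 1−cosθ=0.25232; R = I + sinθ·[k]× + (1−cosθ)·[k]×²:
    [+0.88000 +0.30752 -0.36199]
    [-0.44941 +0.78573 -0.42504]
    [+0.15372 +0.53672 +0.82964]
t = (0.1136, -0.0653, 0.8618) m
M0: Pc = R·M0+t = (+0.05807, +0.05451, +0.89895); u = 691.4·(+0.05807)/0.89895 + 332.8 = 377.4622, v = 767.6·(+0.05451)/0.89895 + 233.4 = 279.9444
M1: Pc = R·M1+t = (+0.22879, -0.03268, +0.92877); u = 691.4·(+0.22879)/0.92877 + 332.8 = 503.1157, v = 767.6·(-0.03268)/0.92877 + 233.4 = 206.3931
M2: Pc = R·M2+t = (+0.16913, -0.18511, +0.82465); u = 691.4·(+0.16913)/0.82465 + 332.8 = 474.6021, v = 767.6·(-0.18511)/0.82465 + 233.4 = 61.0970
M3: Pc = R·M3+t = (-0.00159, -0.09792, +0.79483); u = 691.4·(-0.00159)/0.79483 + 332.8 = 331.4180, v = 767.6·(-0.09792)/0.79483 + 233.4 = 138.8319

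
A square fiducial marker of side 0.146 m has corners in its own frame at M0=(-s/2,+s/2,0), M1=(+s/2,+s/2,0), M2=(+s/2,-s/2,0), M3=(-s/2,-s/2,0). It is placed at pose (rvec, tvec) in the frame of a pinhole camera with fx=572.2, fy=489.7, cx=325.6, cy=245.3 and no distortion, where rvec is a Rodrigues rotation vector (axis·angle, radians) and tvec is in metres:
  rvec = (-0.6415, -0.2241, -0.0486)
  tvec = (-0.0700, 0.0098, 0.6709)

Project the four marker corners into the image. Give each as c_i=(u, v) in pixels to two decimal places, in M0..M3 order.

c0=(201.37, 298.53) c1=(334.02, 298.54) c2=(319.98, 213.84) c3=(202.99, 209.89)

Intrinsics K: fx=572.2, fy=489.7, cx=325.6, cy=245.3
Marker side s = 0.146 m; corners in marker frame (Z=0):
  M0 = (-0.0730, +0.0730, 0)
  M1 = (+0.0730, +0.0730, 0)
  M2 = (+0.0730, -0.0730, 0)
  M3 = (-0.0730, -0.0730, 0)
rvec = (-0.6415, -0.2241, -0.0486), |rvec| = θ = 0.68125 rad = 39.033°
Rodrigues: sinθ=0.62977, 1−cosθ=0.22322; R = I + sinθ·[k]× + (1−cosθ)·[k]×²:
    [+0.97471 +0.11407 -0.19217]
    [+0.02422 +0.80094 +0.59826]
    [+0.22216 -0.58778 +0.77792]
t = (-0.0700, 0.0098, 0.6709) m
M0: Pc = R·M0+t = (-0.13283, +0.06650, +0.61177); u = 572.2·(-0.13283)/0.61177 + 325.6 = 201.3656, v = 489.7·(+0.06650)/0.61177 + 245.3 = 298.5311
M1: Pc = R·M1+t = (+0.00948, +0.07004, +0.64421); u = 572.2·(+0.00948)/0.64421 + 325.6 = 334.0211, v = 489.7·(+0.07004)/0.64421 + 245.3 = 298.5385
M2: Pc = R·M2+t = (-0.00717, -0.04690, +0.73003); u = 572.2·(-0.00717)/0.73003 + 325.6 = 319.9775, v = 489.7·(-0.04690)/0.73003 + 245.3 = 213.8390
M3: Pc = R·M3+t = (-0.14948, -0.05044, +0.69759); u = 572.2·(-0.14948)/0.69759 + 325.6 = 202.9880, v = 489.7·(-0.05044)/0.69759 + 245.3 = 209.8943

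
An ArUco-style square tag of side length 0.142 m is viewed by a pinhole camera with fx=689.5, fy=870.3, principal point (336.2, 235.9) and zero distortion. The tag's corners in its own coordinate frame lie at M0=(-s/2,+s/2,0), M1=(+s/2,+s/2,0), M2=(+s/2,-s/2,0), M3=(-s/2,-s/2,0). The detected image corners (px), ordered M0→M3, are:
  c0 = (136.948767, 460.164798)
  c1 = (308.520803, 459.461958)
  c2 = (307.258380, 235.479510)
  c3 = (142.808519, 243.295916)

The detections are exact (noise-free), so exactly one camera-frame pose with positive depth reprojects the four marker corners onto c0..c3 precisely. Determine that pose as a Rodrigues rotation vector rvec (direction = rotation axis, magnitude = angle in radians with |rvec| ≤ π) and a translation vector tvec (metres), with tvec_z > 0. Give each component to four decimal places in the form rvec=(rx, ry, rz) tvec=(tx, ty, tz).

rvec=(-0.1701, 0.1350, -0.0258) tvec=(-0.0932, 0.0723, 0.5650)

Intrinsics K: fx=689.5, fy=870.3, cx=336.2, cy=235.9
Marker side s = 0.142 m; corners in marker frame (Z=0):
  M0 = (-0.0710, +0.0710, 0)
  M1 = (+0.0710, +0.0710, 0)
  M2 = (+0.0710, -0.0710, 0)
  M3 = (-0.0710, -0.0710, 0)
Detected image corners:
  c0 = (136.948767, 460.164798) px
  c1 = (308.520803, 459.461958) px
  c2 = (307.258380, 235.479510) px
  c3 = (142.808519, 243.295916) px
Planar DLT: solve 8×8 A·h = b for H (H[2,2]=1):
  H  [+1130.45157 -84.15275 +222.51845]
  H  [-112.02504 +1446.39800 +347.27481]
  H  [-0.23310 -0.30172 +1.00000]
B = K⁻¹H; ‖b₁‖=1.769824, ‖b₂‖=1.769824; λ = 2/(‖b₁‖+‖b₂‖) = 0.565028, sign → tz>0 ⇒ λ=+0.565028
r₁ = λ·B[:,0] = (+0.99060,-0.03703,-0.13171); r₂ = λ·B[:,1] = (+0.01416,+0.98526,-0.17048)
r₃ = r₁×r₂ = (+0.13608,+0.16701,+0.97652); SVD([r₁ r₂ r₃]) → R = UVᵀ:
  R  [+0.99060 +0.01416 +0.13608]
  R  [-0.03703 +0.98526 +0.16701]
  R  [-0.13171 -0.17048 +0.97652]
t = (-0.09316, +0.07231, +0.56503) m
tr R = 2.952376; θ = arccos((tr R − 1)/2) = 0.218665 rad = 12.529°
axis k = ((R−Rᵀ)₃₂, (R−Rᵀ)₁₃, (R−Rᵀ)₂₁) / (2 sinθ) = (-0.777888, +0.617224, -0.118001)
rvec = θ·k = (-0.170097, +0.134966, -0.025803)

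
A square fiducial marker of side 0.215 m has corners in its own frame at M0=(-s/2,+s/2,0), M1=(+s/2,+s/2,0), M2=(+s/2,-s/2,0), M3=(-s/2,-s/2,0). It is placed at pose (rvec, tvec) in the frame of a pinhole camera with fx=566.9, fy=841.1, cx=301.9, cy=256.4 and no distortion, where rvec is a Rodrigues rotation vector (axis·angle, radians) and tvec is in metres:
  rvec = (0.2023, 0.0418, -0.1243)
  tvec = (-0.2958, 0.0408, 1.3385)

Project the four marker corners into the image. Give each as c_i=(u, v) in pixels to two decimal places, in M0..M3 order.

c0=(140.54, 353.76) c1=(228.40, 338.71) c2=(214.19, 207.36) c3=(123.62, 224.04)

Intrinsics K: fx=566.9, fy=841.1, cx=301.9, cy=256.4
Marker side s = 0.215 m; corners in marker frame (Z=0):
  M0 = (-0.1075, +0.1075, 0)
  M1 = (+0.1075, +0.1075, 0)
  M2 = (+0.1075, -0.1075, 0)
  M3 = (-0.1075, -0.1075, 0)
rvec = (0.2023, 0.0418, -0.1243), |rvec| = θ = 0.24109 rad = 13.813°
Rodrigues: sinθ=0.23876, 1−cosθ=0.02892; R = I + sinθ·[k]× + (1−cosθ)·[k]×²:
    [+0.99144 +0.12731 +0.02888]
    [-0.11889 +0.97195 -0.20293]
    [-0.05391 +0.19776 +0.97877]
t = (-0.2958, 0.0408, 1.3385) m
M0: Pc = R·M0+t = (-0.38869, +0.15807, +1.36555); u = 566.9·(-0.38869)/1.36555 + 301.9 = 140.5363, v = 841.1·(+0.15807)/1.36555 + 256.4 = 353.7588
M1: Pc = R·M1+t = (-0.17553, +0.13250, +1.35396); u = 566.9·(-0.17553)/1.35396 + 301.9 = 228.4044, v = 841.1·(+0.13250)/1.35396 + 256.4 = 338.7129
M2: Pc = R·M2+t = (-0.20291, -0.07647, +1.31145); u = 566.9·(-0.20291)/1.31145 + 301.9 = 214.1899, v = 841.1·(-0.07647)/1.31145 + 256.4 = 207.3587
M3: Pc = R·M3+t = (-0.41607, -0.05090, +1.32304); u = 566.9·(-0.41607)/1.32304 + 301.9 = 123.6225, v = 841.1·(-0.05090)/1.32304 + 256.4 = 224.0388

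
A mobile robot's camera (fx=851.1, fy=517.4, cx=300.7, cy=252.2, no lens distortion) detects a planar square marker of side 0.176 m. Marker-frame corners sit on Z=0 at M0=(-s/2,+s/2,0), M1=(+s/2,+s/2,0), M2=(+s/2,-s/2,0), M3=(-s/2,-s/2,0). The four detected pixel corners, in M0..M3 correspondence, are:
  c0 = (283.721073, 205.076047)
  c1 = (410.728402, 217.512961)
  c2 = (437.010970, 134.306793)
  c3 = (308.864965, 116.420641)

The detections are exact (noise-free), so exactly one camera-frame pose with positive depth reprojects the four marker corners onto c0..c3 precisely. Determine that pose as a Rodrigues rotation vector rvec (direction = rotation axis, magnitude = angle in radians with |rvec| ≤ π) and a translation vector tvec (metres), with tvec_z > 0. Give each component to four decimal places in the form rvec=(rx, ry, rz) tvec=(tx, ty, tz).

rvec=(0.1569, -0.3577, 0.1496) tvec=(0.0760, -0.1701, 1.0578)

Intrinsics K: fx=851.1, fy=517.4, cx=300.7, cy=252.2
Marker side s = 0.176 m; corners in marker frame (Z=0):
  M0 = (-0.0880, +0.0880, 0)
  M1 = (+0.0880, +0.0880, 0)
  M2 = (+0.0880, -0.0880, 0)
  M3 = (-0.0880, -0.0880, 0)
Detected image corners:
  c0 = (283.721073, 205.076047) px
  c1 = (410.728402, 217.512961) px
  c2 = (437.010970, 134.306793) px
  c3 = (308.864965, 116.420641) px
Planar DLT: solve 8×8 A·h = b for H (H[2,2]=1):
  H  [+847.00727 -103.30954 +361.85120]
  H  [+143.09602 +507.82853 +169.00576]
  H  [+0.33929 +0.11910 +1.00000]
B = K⁻¹H; ‖b₁‖=0.945336, ‖b₂‖=0.945336; λ = 2/(‖b₁‖+‖b₂‖) = 1.057825, sign → tz>0 ⇒ λ=+1.057825
r₁ = λ·B[:,0] = (+0.92593,+0.11761,+0.35891); r₂ = λ·B[:,1] = (-0.17291,+0.97685,+0.12598)
r₃ = r₁×r₂ = (-0.33579,-0.17871,+0.92483); SVD([r₁ r₂ r₃]) → R = UVᵀ:
  R  [+0.92593 -0.17291 -0.33579]
  R  [+0.11761 +0.97685 -0.17871]
  R  [+0.35891 +0.12598 +0.92483]
t = (+0.07600, -0.17009, +1.05782) m
tr R = 2.827606; θ = arccos((tr R − 1)/2) = 0.418246 rad = 23.964°
axis k = ((R−Rᵀ)₃₂, (R−Rᵀ)₁₃, (R−Rᵀ)₂₁) / (2 sinθ) = (+0.375099, -0.855211, +0.357651)
rvec = θ·k = (+0.156884, -0.357688, +0.149586)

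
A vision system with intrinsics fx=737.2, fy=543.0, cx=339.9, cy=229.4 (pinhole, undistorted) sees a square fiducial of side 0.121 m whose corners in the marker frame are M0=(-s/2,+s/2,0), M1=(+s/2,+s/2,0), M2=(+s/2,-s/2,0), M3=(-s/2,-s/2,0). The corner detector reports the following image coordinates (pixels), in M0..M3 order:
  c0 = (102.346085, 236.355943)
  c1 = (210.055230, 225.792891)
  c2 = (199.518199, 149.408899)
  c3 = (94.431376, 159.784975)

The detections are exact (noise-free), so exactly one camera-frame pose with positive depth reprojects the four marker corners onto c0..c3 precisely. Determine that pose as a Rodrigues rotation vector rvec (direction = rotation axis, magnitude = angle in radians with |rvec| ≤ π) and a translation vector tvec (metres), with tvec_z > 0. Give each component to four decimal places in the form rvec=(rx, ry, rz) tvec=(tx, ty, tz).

rvec=(-0.1686, 0.0175, -0.1313) tvec=(-0.2121, -0.0566, 0.8298)

Intrinsics K: fx=737.2, fy=543.0, cx=339.9, cy=229.4
Marker side s = 0.121 m; corners in marker frame (Z=0):
  M0 = (-0.0605, +0.0605, 0)
  M1 = (+0.0605, +0.0605, 0)
  M2 = (+0.0605, -0.0605, 0)
  M3 = (-0.0605, -0.0605, 0)
Detected image corners:
  c0 = (102.346085, 236.355943) px
  c1 = (210.055230, 225.792891) px
  c2 = (199.518199, 149.408899) px
  c3 = (94.431376, 159.784975) px
Planar DLT: solve 8×8 A·h = b for H (H[2,2]=1):
  H  [+878.03868 +45.46491 +151.50663]
  H  [-87.97926 +592.89406 +192.36838]
  H  [-0.00759 -0.20303 +1.00000]
B = K⁻¹H; ‖b₁‖=1.205080, ‖b₂‖=1.205080; λ = 2/(‖b₁‖+‖b₂‖) = 0.829821, sign → tz>0 ⇒ λ=+0.829821
r₁ = λ·B[:,0] = (+0.99126,-0.13179,-0.00630); r₂ = λ·B[:,1] = (+0.12886,+0.97725,-0.16848)
r₃ = r₁×r₂ = (+0.02836,+0.16619,+0.98569); SVD([r₁ r₂ r₃]) → R = UVᵀ:
  R  [+0.99126 +0.12886 +0.02836]
  R  [-0.13179 +0.97725 +0.16619]
  R  [-0.00630 -0.16848 +0.98569]
t = (-0.21206, -0.05659, +0.82982) m
tr R = 2.954189; θ = arccos((tr R − 1)/2) = 0.214446 rad = 12.287°
axis k = ((R−Rᵀ)₃₂, (R−Rᵀ)₁₃, (R−Rᵀ)₂₁) / (2 sinθ) = (-0.786337, +0.081426, -0.612409)
rvec = θ·k = (-0.168626, +0.017461, -0.131328)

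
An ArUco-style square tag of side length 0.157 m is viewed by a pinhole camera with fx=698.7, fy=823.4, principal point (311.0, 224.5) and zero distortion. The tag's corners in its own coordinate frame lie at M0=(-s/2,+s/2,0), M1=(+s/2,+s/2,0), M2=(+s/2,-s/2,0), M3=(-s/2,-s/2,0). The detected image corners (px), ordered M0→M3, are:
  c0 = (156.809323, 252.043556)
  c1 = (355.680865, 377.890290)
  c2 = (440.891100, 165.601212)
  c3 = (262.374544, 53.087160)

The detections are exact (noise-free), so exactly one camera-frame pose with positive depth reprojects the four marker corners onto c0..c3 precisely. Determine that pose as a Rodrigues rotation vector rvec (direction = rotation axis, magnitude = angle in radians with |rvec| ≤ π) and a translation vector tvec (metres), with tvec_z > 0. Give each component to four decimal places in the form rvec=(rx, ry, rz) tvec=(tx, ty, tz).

rvec=(-0.3581, -0.0839, 0.4876) tvec=(-0.0033, -0.0112, 0.5139)

Intrinsics K: fx=698.7, fy=823.4, cx=311.0, cy=224.5
Marker side s = 0.157 m; corners in marker frame (Z=0):
  M0 = (-0.0785, +0.0785, 0)
  M1 = (+0.0785, +0.0785, 0)
  M2 = (+0.0785, -0.0785, 0)
  M3 = (-0.0785, -0.0785, 0)
Detected image corners:
  c0 = (156.809323, 252.043556) px
  c1 = (355.680865, 377.890290) px
  c2 = (440.891100, 165.601212) px
  c3 = (262.374544, 53.087160) px
Planar DLT: solve 8×8 A·h = b for H (H[2,2]=1):
  H  [+1194.87871 -818.20966 +306.44848]
  H  [+754.38033 +1162.66732 +206.51033]
  H  [-0.01141 -0.69286 +1.00000]
B = K⁻¹H; ‖b₁‖=1.946078, ‖b₂‖=1.946078; λ = 2/(‖b₁‖+‖b₂‖) = 0.513854, sign → tz>0 ⇒ λ=+0.513854
r₁ = λ·B[:,0] = (+0.88138,+0.47238,-0.00586); r₂ = λ·B[:,1] = (-0.44327,+0.82265,-0.35603)
r₃ = r₁×r₂ = (-0.16336,+0.31639,+0.93446); SVD([r₁ r₂ r₃]) → R = UVᵀ:
  R  [+0.88138 -0.44327 -0.16336]
  R  [+0.47238 +0.82265 +0.31639]
  R  [-0.00586 -0.35603 +0.93446]
t = (-0.00335, -0.01123, +0.51385) m
tr R = 2.638482; θ = arccos((tr R − 1)/2) = 0.610710 rad = 34.991°
axis k = ((R−Rᵀ)₃₂, (R−Rᵀ)₁₃, (R−Rᵀ)₂₁) / (2 sinθ) = (-0.586295, -0.137320, +0.798374)
rvec = θ·k = (-0.358056, -0.083863, +0.487575)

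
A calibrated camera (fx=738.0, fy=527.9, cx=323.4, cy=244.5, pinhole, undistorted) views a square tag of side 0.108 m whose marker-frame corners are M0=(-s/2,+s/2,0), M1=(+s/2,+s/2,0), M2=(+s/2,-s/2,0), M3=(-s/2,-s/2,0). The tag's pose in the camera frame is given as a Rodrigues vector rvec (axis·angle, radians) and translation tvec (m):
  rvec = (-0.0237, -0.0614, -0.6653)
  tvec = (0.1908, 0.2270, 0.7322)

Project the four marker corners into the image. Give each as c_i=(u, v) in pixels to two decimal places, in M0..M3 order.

c0=(507.50, 463.85) c1=(590.82, 414.02) c2=(523.84, 353.02) c3=(439.91, 402.25)

Intrinsics K: fx=738.0, fy=527.9, cx=323.4, cy=244.5
Marker side s = 0.108 m; corners in marker frame (Z=0):
  M0 = (-0.0540, +0.0540, 0)
  M1 = (+0.0540, +0.0540, 0)
  M2 = (+0.0540, -0.0540, 0)
  M3 = (-0.0540, -0.0540, 0)
rvec = (-0.0237, -0.0614, -0.6653), |rvec| = θ = 0.66855 rad = 38.305°
Rodrigues: sinθ=0.61985, 1−cosθ=0.21528; R = I + sinθ·[k]× + (1−cosθ)·[k]×²:
    [+0.78499 +0.61754 -0.04933]
    [-0.61614 +0.78654 +0.04165]
    [+0.06452 -0.00230 +0.99791]
t = (0.1908, 0.2270, 0.7322) m
M0: Pc = R·M0+t = (+0.18176, +0.30274, +0.72859); u = 738.0·(+0.18176)/0.72859 + 323.4 = 507.5044, v = 527.9·(+0.30274)/0.72859 + 244.5 = 463.8530
M1: Pc = R·M1+t = (+0.26654, +0.23620, +0.73556); u = 738.0·(+0.26654)/0.73556 + 323.4 = 590.8208, v = 527.9·(+0.23620)/0.73556 + 244.5 = 414.0183
M2: Pc = R·M2+t = (+0.19984, +0.15126, +0.73581); u = 738.0·(+0.19984)/0.73581 + 323.4 = 523.8379, v = 527.9·(+0.15126)/0.73581 + 244.5 = 353.0172
M3: Pc = R·M3+t = (+0.11506, +0.21780, +0.72884); u = 738.0·(+0.11506)/0.72884 + 323.4 = 439.9095, v = 527.9·(+0.21780)/0.72884 + 244.5 = 402.2516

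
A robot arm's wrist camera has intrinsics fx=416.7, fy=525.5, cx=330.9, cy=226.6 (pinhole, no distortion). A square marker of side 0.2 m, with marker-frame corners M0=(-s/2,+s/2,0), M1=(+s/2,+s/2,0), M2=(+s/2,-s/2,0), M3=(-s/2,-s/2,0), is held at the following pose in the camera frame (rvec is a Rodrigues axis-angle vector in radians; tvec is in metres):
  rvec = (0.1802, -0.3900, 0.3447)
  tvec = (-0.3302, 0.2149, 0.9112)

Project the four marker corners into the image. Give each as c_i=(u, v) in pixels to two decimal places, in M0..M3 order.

c0=(116.72, 392.41) c1=(209.78, 410.64) c2=(239.11, 311.29) c3=(146.50, 283.36)

Intrinsics K: fx=416.7, fy=525.5, cx=330.9, cy=226.6
Marker side s = 0.2 m; corners in marker frame (Z=0):
  M0 = (-0.1000, +0.1000, 0)
  M1 = (+0.1000, +0.1000, 0)
  M2 = (+0.1000, -0.1000, 0)
  M3 = (-0.1000, -0.1000, 0)
rvec = (0.1802, -0.3900, 0.3447), |rvec| = θ = 0.55081 rad = 31.559°
Rodrigues: sinθ=0.52338, 1−cosθ=0.14790; R = I + sinθ·[k]× + (1−cosθ)·[k]×²:
    [+0.86793 -0.36179 -0.34030]
    [+0.29327 +0.92625 -0.23676]
    [+0.40086 +0.10569 +0.91002]
t = (-0.3302, 0.2149, 0.9112) m
M0: Pc = R·M0+t = (-0.45317, +0.27820, +0.88168); u = 416.7·(-0.45317)/0.88168 + 330.9 = 116.7223, v = 525.5·(+0.27820)/0.88168 + 226.6 = 392.4110
M1: Pc = R·M1+t = (-0.27959, +0.33685, +0.96185); u = 416.7·(-0.27959)/0.96185 + 330.9 = 209.7762, v = 525.5·(+0.33685)/0.96185 + 226.6 = 410.6359
M2: Pc = R·M2+t = (-0.20723, +0.15160, +0.94072); u = 416.7·(-0.20723)/0.94072 + 330.9 = 239.1064, v = 525.5·(+0.15160)/0.94072 + 226.6 = 311.2877
M3: Pc = R·M3+t = (-0.38081, +0.09295, +0.86055); u = 416.7·(-0.38081)/0.86055 + 330.9 = 146.4993, v = 525.5·(+0.09295)/0.86055 + 226.6 = 283.3595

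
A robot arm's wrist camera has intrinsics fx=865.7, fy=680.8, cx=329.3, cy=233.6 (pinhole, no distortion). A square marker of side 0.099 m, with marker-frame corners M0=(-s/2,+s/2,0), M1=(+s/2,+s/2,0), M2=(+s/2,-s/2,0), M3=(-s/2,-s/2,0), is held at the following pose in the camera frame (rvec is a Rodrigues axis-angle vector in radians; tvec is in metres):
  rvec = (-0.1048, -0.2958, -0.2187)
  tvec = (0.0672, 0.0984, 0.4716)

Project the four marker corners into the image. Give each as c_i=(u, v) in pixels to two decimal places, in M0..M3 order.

Intrinsics K: fx=865.7, fy=680.8, cx=329.3, cy=233.6
Marker side s = 0.099 m; corners in marker frame (Z=0):
  M0 = (-0.0495, +0.0495, 0)
  M1 = (+0.0495, +0.0495, 0)
  M2 = (+0.0495, -0.0495, 0)
  M3 = (-0.0495, -0.0495, 0)
rvec = (-0.1048, -0.2958, -0.2187), |rvec| = θ = 0.38251 rad = 21.916°
Rodrigues: sinθ=0.37325, 1−cosθ=0.07227; R = I + sinθ·[k]× + (1−cosθ)·[k]×²:
    [+0.93316 +0.22872 -0.27732]
    [-0.19809 +0.97095 +0.13422]
    [+0.29996 -0.07031 +0.95136]
t = (0.0672, 0.0984, 0.4716) m
M0: Pc = R·M0+t = (+0.03233, +0.15627, +0.45327); u = 865.7·(+0.03233)/0.45327 + 329.3 = 391.0473, v = 680.8·(+0.15627)/0.45327 + 233.6 = 468.3093
M1: Pc = R·M1+t = (+0.12471, +0.13666, +0.48297); u = 865.7·(+0.12471)/0.48297 + 329.3 = 552.8427, v = 680.8·(+0.13666)/0.48297 + 233.6 = 426.2333
M2: Pc = R·M2+t = (+0.10207, +0.04053, +0.48993); u = 865.7·(+0.10207)/0.48993 + 329.3 = 509.6566, v = 680.8·(+0.04053)/0.48993 + 233.6 = 289.9233
M3: Pc = R·M3+t = (+0.00969, +0.06014, +0.46023); u = 865.7·(+0.00969)/0.46023 + 329.3 = 347.5217, v = 680.8·(+0.06014)/0.46023 + 233.6 = 322.5676

c0=(391.05, 468.31) c1=(552.84, 426.23) c2=(509.66, 289.92) c3=(347.52, 322.57)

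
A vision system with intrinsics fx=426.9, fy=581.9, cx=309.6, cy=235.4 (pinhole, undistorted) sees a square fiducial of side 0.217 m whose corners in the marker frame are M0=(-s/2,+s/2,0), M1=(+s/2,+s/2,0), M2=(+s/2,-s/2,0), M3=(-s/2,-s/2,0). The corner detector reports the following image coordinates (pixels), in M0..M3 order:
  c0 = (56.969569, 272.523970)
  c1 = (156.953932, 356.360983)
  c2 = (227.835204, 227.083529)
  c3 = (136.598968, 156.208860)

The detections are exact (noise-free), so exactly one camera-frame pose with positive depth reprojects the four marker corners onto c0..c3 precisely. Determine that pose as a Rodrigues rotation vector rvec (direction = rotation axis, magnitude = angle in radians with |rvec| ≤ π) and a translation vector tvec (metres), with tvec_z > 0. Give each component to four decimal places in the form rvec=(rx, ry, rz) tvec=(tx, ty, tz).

rvec=(-0.4671, 0.0002, 0.5255) tvec=(-0.3060, 0.0184, 0.7985)

Intrinsics K: fx=426.9, fy=581.9, cx=309.6, cy=235.4
Marker side s = 0.217 m; corners in marker frame (Z=0):
  M0 = (-0.1085, +0.1085, 0)
  M1 = (+0.1085, +0.1085, 0)
  M2 = (+0.1085, -0.1085, 0)
  M3 = (-0.1085, -0.1085, 0)
Detected image corners:
  c0 = (56.969569, 272.523970) px
  c1 = (156.953932, 356.360983) px
  c2 = (227.835204, 227.083529) px
  c3 = (136.598968, 156.208860) px
Planar DLT: solve 8×8 A·h = b for H (H[2,2]=1):
  H  [+418.07832 -424.88900 +146.01950]
  H  [+317.37846 +429.30331 +248.84180]
  H  [-0.14763 -0.53785 +1.00000]
B = K⁻¹H; ‖b₁‖=1.252301, ‖b₂‖=1.252301; λ = 2/(‖b₁‖+‖b₂‖) = 0.798530, sign → tz>0 ⇒ λ=+0.798530
r₁ = λ·B[:,0] = (+0.86752,+0.48322,-0.11789); r₂ = λ·B[:,1] = (-0.48329,+0.76287,-0.42949)
r₃ = r₁×r₂ = (-0.11761,+0.42957,+0.89534); SVD([r₁ r₂ r₃]) → R = UVᵀ:
  R  [+0.86752 -0.48329 -0.11761]
  R  [+0.48322 +0.76287 +0.42957]
  R  [-0.11789 -0.42949 +0.89534]
t = (-0.30598, +0.01845, +0.79853) m
tr R = 2.525738; θ = arccos((tr R − 1)/2) = 0.703058 rad = 40.282°
axis k = ((R−Rᵀ)₃₂, (R−Rᵀ)₁₃, (R−Rᵀ)₂₁) / (2 sinθ) = (-0.664335, +0.000218, +0.747435)
rvec = θ·k = (-0.467065, +0.000153, +0.525490)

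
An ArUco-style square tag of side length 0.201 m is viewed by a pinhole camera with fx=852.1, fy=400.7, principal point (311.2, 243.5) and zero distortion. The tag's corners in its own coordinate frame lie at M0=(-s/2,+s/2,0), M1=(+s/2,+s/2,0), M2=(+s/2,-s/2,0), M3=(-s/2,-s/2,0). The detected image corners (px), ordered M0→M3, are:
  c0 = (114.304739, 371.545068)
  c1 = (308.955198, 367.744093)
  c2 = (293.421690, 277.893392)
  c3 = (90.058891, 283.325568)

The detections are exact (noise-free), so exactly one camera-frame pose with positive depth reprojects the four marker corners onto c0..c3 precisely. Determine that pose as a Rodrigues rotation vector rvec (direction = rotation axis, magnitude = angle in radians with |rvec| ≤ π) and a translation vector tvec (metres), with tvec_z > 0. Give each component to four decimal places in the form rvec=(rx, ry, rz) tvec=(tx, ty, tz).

rvec=(0.1955, 0.0613, -0.0688) tvec=(-0.1098, 0.1753, 0.8499)

Intrinsics K: fx=852.1, fy=400.7, cx=311.2, cy=243.5
Marker side s = 0.201 m; corners in marker frame (Z=0):
  M0 = (-0.1005, +0.1005, 0)
  M1 = (+0.1005, +0.1005, 0)
  M2 = (+0.1005, -0.1005, 0)
  M3 = (-0.1005, -0.1005, 0)
Detected image corners:
  c0 = (114.304739, 371.545068) px
  c1 = (308.955198, 367.744093) px
  c2 = (293.421690, 277.893392) px
  c3 = (90.058891, 283.325568) px
Planar DLT: solve 8×8 A·h = b for H (H[2,2]=1):
  H  [+973.56848 +144.65640 +201.11631]
  H  [-48.70518 +516.32464 +326.15545]
  H  [-0.07944 +0.22575 +1.00000]
B = K⁻¹H; ‖b₁‖=1.176540, ‖b₂‖=1.176540; λ = 2/(‖b₁‖+‖b₂‖) = 0.849950, sign → tz>0 ⇒ λ=+0.849950
r₁ = λ·B[:,0] = (+0.99577,-0.06228,-0.06752); r₂ = λ·B[:,1] = (+0.07422,+0.97861,+0.19187)
r₃ = r₁×r₂ = (+0.05413,-0.19607,+0.97909); SVD([r₁ r₂ r₃]) → R = UVᵀ:
  R  [+0.99577 +0.07422 +0.05413]
  R  [-0.06228 +0.97861 -0.19607]
  R  [-0.06752 +0.19187 +0.97909]
t = (-0.10981, +0.17533, +0.84995) m
tr R = 2.953476; θ = arccos((tr R − 1)/2) = 0.216115 rad = 12.382°
axis k = ((R−Rᵀ)₃₂, (R−Rᵀ)₁₃, (R−Rᵀ)₂₁) / (2 sinθ) = (+0.904571, +0.283654, -0.318264)
rvec = θ·k = (+0.195492, +0.061302, -0.068782)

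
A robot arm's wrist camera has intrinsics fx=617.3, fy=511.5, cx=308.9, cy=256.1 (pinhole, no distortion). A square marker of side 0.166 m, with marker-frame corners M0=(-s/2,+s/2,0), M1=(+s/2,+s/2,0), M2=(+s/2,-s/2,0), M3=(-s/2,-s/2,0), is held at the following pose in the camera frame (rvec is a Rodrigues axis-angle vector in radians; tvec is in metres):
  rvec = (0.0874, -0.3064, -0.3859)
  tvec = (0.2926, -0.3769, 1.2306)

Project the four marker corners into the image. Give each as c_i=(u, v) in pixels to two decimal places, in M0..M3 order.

Intrinsics K: fx=617.3, fy=511.5, cx=308.9, cy=256.1
Marker side s = 0.166 m; corners in marker frame (Z=0):
  M0 = (-0.0830, +0.0830, 0)
  M1 = (+0.0830, +0.0830, 0)
  M2 = (+0.0830, -0.0830, 0)
  M3 = (-0.0830, -0.0830, 0)
rvec = (0.0874, -0.3064, -0.3859), |rvec| = θ = 0.50044 rad = 28.673°
Rodrigues: sinθ=0.47981, 1−cosθ=0.12263; R = I + sinθ·[k]× + (1−cosθ)·[k]×²:
    [+0.88111 +0.35688 -0.31028]
    [-0.38311 +0.92334 -0.02590]
    [+0.27726 +0.14169 +0.95029]
t = (0.2926, -0.3769, 1.2306) m
M0: Pc = R·M0+t = (+0.24909, -0.26846, +1.21935); u = 617.3·(+0.24909)/1.21935 + 308.9 = 435.0022, v = 511.5·(-0.26846)/1.21935 + 256.1 = 143.4826
M1: Pc = R·M1+t = (+0.39535, -0.33206, +1.26537); u = 617.3·(+0.39535)/1.26537 + 308.9 = 501.7694, v = 511.5·(-0.33206)/1.26537 + 256.1 = 121.8716
M2: Pc = R·M2+t = (+0.33611, -0.48534, +1.24185); u = 617.3·(+0.33611)/1.24185 + 308.9 = 475.9743, v = 511.5·(-0.48534)/1.24185 + 256.1 = 56.1978
M3: Pc = R·M3+t = (+0.18985, -0.42174, +1.19583); u = 617.3·(+0.18985)/1.19583 + 308.9 = 406.9010, v = 511.5·(-0.42174)/1.19583 + 256.1 = 75.7062

c0=(435.00, 143.48) c1=(501.77, 121.87) c2=(475.97, 56.20) c3=(406.90, 75.71)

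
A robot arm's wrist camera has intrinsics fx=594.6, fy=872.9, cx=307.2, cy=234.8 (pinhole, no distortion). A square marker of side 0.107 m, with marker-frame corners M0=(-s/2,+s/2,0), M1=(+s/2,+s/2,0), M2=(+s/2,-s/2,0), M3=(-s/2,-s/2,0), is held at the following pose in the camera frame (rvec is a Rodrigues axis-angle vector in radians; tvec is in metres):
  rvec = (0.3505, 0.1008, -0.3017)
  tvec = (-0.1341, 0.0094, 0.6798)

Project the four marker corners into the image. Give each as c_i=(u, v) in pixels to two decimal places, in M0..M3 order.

c0=(165.12, 323.82) c1=(249.57, 288.85) c2=(216.61, 163.99) c3=(128.59, 203.73)

Intrinsics K: fx=594.6, fy=872.9, cx=307.2, cy=234.8
Marker side s = 0.107 m; corners in marker frame (Z=0):
  M0 = (-0.0535, +0.0535, 0)
  M1 = (+0.0535, +0.0535, 0)
  M2 = (+0.0535, -0.0535, 0)
  M3 = (-0.0535, -0.0535, 0)
rvec = (0.3505, 0.1008, -0.3017), |rvec| = θ = 0.47332 rad = 27.119°
Rodrigues: sinθ=0.45585, 1−cosθ=0.10994; R = I + sinθ·[k]× + (1−cosθ)·[k]×²:
    [+0.95035 +0.30790 +0.04519]
    [-0.27322 +0.89505 -0.35248]
    [-0.14897 +0.32263 +0.93473]
t = (-0.1341, 0.0094, 0.6798) m
M0: Pc = R·M0+t = (-0.16847, +0.07190, +0.70503); u = 594.6·(-0.16847)/0.70503 + 307.2 = 165.1171, v = 872.9·(+0.07190)/0.70503 + 234.8 = 323.8224
M1: Pc = R·M1+t = (-0.06678, +0.04267, +0.68909); u = 594.6·(-0.06678)/0.68909 + 307.2 = 249.5737, v = 872.9·(+0.04267)/0.68909 + 234.8 = 288.8487
M2: Pc = R·M2+t = (-0.09973, -0.05310, +0.65457); u = 594.6·(-0.09973)/0.65457 + 307.2 = 216.6077, v = 872.9·(-0.05310)/0.65457 + 234.8 = 163.9855
M3: Pc = R·M3+t = (-0.20142, -0.02387, +0.67051); u = 594.6·(-0.20142)/0.67051 + 307.2 = 128.5865, v = 872.9·(-0.02387)/0.67051 + 234.8 = 203.7282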